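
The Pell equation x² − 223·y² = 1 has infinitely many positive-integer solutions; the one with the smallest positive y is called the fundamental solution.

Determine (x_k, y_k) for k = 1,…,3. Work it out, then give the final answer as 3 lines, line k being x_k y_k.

[14; 1,13,1,28] for √223; ℓ=4 ⇒ convergent index 3
k=0  a_k=14  p_k/q_k = 14/1
…
k=2  a_k=13  p_k/q_k = 209/14
k=3  a_k=1  p_k/q_k = 224/15
(x₁, y₁) = (224, 15);  224² − 223·15² = 1 ✓
n=2: (224,15)∘(224,15) = (224·224+223·15·15, 224·15+15·224) = (100351,6720)
n=3: (100351,6720)∘(224,15) = (224·100351+223·15·6720, 224·6720+15·100351) = (44957024,3010545)

224 15
100351 6720
44957024 3010545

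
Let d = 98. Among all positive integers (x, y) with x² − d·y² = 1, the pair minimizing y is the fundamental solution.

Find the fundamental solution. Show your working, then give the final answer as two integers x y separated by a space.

99 10

√98 = [9; 1,8,1,18, …], period ℓ=4 (even) → k=3
k=0  a_k=9  p_k/q_k = 9/1
k=1  a_k=1  p_k/q_k = 10/1
k=2  a_k=8  p_k/q_k = 89/9
k=3  a_k=1  p_k/q_k = 99/10
→ (99, 10).  Check: 99²=9801, 98·10²=9800, difference 1.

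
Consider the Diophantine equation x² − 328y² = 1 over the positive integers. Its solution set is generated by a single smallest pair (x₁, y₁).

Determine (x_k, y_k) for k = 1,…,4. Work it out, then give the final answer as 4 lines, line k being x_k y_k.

163 9
53137 2934
17322499 956475
5647081537 311807916

√328 = [18; 9,36, …], period ℓ=2 (even) → k=1
k=0  a_k=18  p_k/q_k = 18/1
k=1  a_k=9  p_k/q_k = 163/9
→ (163, 9).  Check: 163²=26569, 328·9²=26568, difference 1.
k=2:  x_2 = 163·163+328·9·9 = 53137,  y_2 = 163·9+9·163 = 2934
k=3:  x_3 = 163·53137+328·9·2934 = 17322499,  y_3 = 163·2934+9·53137 = 956475
k=4:  x_4 = 163·17322499+328·9·956475 = 5647081537,  y_4 = 163·956475+9·17322499 = 311807916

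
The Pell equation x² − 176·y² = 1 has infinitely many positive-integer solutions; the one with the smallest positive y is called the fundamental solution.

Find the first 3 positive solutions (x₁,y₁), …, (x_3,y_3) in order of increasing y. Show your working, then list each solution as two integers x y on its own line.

[13; 3,1,3,26] for √176; ℓ=4 ⇒ convergent index 3
i=0: a=13 ⇒ p=13, q=1
…
i=2: a=1 ⇒ p=53, q=4
i=3: a=3 ⇒ p=199, q=15
(x₁, y₁) = (199, 15);  199² − 176·15² = 1 ✓
k=2:  x_2 = 199·199+176·15·15 = 79201,  y_2 = 199·15+15·199 = 5970
k=3:  x_3 = 199·79201+176·15·5970 = 31521799,  y_3 = 199·5970+15·79201 = 2376045

199 15
79201 5970
31521799 2376045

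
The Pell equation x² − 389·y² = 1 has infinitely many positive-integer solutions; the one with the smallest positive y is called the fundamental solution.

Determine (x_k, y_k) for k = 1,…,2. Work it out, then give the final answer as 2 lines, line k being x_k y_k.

3287049 166660
21609382256801 1095639172680

√389 → a₀=19, period (1,2,1,1,1,1,2,1,38); ℓ=9 odd so k=17
step 0: (19, 1)  from 19·(1,0) + (0,1)
step 1: (20, 1)  from 1·(19,1) + (1,0)
…
step 3: (79, 4)  from 1·(59,3) + (20,1)
step 4: (138, 7)  from 1·(79,4) + (59,3)
step 5: (217, 11)  from 1·(138,7) + (79,4)
step 6: (355, 18)  from 1·(217,11) + (138,7)
step 7: (927, 47)  from 2·(355,18) + (217,11)
step 8: (1282, 65)  from 1·(927,47) + (355,18)
…
step 10: (50925, 2582)  from 1·(49643,2517) + (1282,65)
step 11: (151493, 7681)  from 2·(50925,2582) + (49643,2517)
step 12: (202418, 10263)  from 1·(151493,7681) + (50925,2582)
step 13: (353911, 17944)  from 1·(202418,10263) + (151493,7681)
step 14: (556329, 28207)  from 1·(353911,17944) + (202418,10263)
step 15: (910240, 46151)  from 1·(556329,28207) + (353911,17944)
step 16: (2376809, 120509)  from 2·(910240,46151) + (556329,28207)
step 17: (3287049, 166660)  from 1·(2376809,120509) + (910240,46151)
(x₁, y₁) = (3287049, 166660);  3287049² − 389·166660² = 1 ✓
n=2: (3287049,166660)∘(3287049,166660) = (3287049·3287049+389·166660·166660, 3287049·166660+166660·3287049) = (21609382256801,1095639172680)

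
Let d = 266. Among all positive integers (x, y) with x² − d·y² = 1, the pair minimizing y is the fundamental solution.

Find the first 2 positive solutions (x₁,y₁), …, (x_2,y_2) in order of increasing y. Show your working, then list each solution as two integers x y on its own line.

√266 = [16; 3,4,3,32, …], period ℓ=4 (even) → k=3
k=0  a_k=16  p_k/q_k = 16/1
…
k=2  a_k=4  p_k/q_k = 212/13
k=3  a_k=3  p_k/q_k = 685/42
(x₁, y₁) = (685, 42);  685² − 266·42² = 1 ✓
n=2: (685,42)∘(685,42) = (685·685+266·42·42, 685·42+42·685) = (938449,57540)

685 42
938449 57540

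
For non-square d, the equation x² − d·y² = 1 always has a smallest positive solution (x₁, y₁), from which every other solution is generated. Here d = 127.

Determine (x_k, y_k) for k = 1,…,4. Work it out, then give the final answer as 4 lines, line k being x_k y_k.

√127 = [11; 3,1,2,2,7,11,7,2,2,1,3,22, …], period ℓ=12 (even) → k=11
k=0  a_k=11  p_k/q_k = 11/1
k=1  a_k=3  p_k/q_k = 34/3
k=2  a_k=1  p_k/q_k = 45/4
…
k=10  a_k=1  p_k/q_k = 1274561/113099
k=11  a_k=3  p_k/q_k = 4730624/419775
fundamental: x₁=4730624, y₁=419775  (since 22378803429376 − 127·176211050625 = 1)
k=2:  x_2 = 4730624·4730624+127·419775·419775 = 44757606858751,  y_2 = 4730624·419775+419775·4730624 = 3971595379200
k=3:  x_3 = 4730624·44757606858751+127·419775·3971595379200 = 423462818377139450624,  y_3 = 4730624·3971595379200+419775·44757606858751 = 37576248838264821825
k=4:  x_4 = 4730624·423462818377139450624+127·419775·37576248838264821825 = 4006486743445029115330560001,  y_4 = 4730624·37576248838264821825+419775·423462818377139450624 = 355518209168531397366758400

4730624 419775
44757606858751 3971595379200
423462818377139450624 37576248838264821825
4006486743445029115330560001 355518209168531397366758400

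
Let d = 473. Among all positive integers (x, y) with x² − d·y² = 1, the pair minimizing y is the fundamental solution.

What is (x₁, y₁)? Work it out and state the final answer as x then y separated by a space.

87 4

√473 = [21; 1,2,1,42, …], period ℓ=4 (even) → k=3
a_0=21:  p_0=21·1+0=21,  q_0=21·0+1=1
…
a_2=2:  p_2=2·22+21=65,  q_2=2·1+1=3
a_3=1:  p_3=1·65+22=87,  q_3=1·3+1=4
(x₁, y₁) = (87, 4);  87² − 473·4² = 1 ✓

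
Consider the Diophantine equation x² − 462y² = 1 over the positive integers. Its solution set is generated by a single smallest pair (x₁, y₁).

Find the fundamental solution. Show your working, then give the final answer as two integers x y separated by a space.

43 2

d=462: √d = [21; 2,42] (ℓ=2, even), read p_1/q_1
a_0=21:  p_0=21·1+0=21,  q_0=21·0+1=1
a_1=2:  p_1=2·21+1=43,  q_1=2·1+0=2
→ (43, 2).  Check: 43²=1849, 462·2²=1848, difference 1.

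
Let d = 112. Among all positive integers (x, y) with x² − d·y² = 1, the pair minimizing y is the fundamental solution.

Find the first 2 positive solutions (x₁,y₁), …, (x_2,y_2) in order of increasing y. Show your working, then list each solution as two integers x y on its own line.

√112 → a₀=10, period (1,1,2,1,1,20); ℓ=6 even so k=5
a_0=10:  p_0=10·1+0=10,  q_0=10·0+1=1
…
a_4=1:  p_4=1·53+21=74,  q_4=1·5+2=7
a_5=1:  p_5=1·74+53=127,  q_5=1·7+5=12
→ (127, 12).  Check: 127²=16129, 112·12²=16128, difference 1.
(127+12√112)^2 = 32257 + 3048√112

127 12
32257 3048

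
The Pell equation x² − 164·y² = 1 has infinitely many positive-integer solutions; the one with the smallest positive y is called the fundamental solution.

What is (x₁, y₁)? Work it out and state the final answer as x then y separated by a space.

[12; 1,4,6,4,1,24] for √164; ℓ=6 ⇒ convergent index 5
i=0: a=12 ⇒ p=12, q=1
i=1: a=1 ⇒ p=13, q=1
…
i=3: a=6 ⇒ p=397, q=31
i=4: a=4 ⇒ p=1652, q=129
i=5: a=1 ⇒ p=2049, q=160
→ (2049, 160).  Check: 2049²=4198401, 164·160²=4198400, difference 1.

2049 160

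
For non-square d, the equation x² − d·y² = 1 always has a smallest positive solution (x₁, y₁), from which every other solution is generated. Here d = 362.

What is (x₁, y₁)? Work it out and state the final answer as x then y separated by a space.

723 38

√362 = [19; 38, …], period ℓ=1 (odd) → k=1
step 0: (19, 1)  from 19·(1,0) + (0,1)
step 1: (723, 38)  from 38·(19,1) + (1,0)
→ (723, 38).  Check: 723²=522729, 362·38²=522728, difference 1.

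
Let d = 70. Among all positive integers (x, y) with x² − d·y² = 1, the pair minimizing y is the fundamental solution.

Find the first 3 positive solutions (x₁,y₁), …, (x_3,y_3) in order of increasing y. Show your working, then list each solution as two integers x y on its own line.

√70 → a₀=8, period (2,1,2,1,2,16); ℓ=6 even so k=5
a_0=8:  p_0=8·1+0=8,  q_0=8·0+1=1
…
a_3=2:  p_3=2·25+17=67,  q_3=2·3+2=8
a_4=1:  p_4=1·67+25=92,  q_4=1·8+3=11
a_5=2:  p_5=2·92+67=251,  q_5=2·11+8=30
(x₁, y₁) = (251, 30);  251² − 70·30² = 1 ✓
k=2:  x_2 = 251·251+70·30·30 = 126001,  y_2 = 251·30+30·251 = 15060
k=3:  x_3 = 251·126001+70·30·15060 = 63252251,  y_3 = 251·15060+30·126001 = 7560090

251 30
126001 15060
63252251 7560090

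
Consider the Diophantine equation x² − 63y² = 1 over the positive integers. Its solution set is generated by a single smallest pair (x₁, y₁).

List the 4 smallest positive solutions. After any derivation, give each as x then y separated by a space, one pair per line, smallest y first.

8 1
127 16
2024 255
32257 4064

√63 → a₀=7, period (1,14); ℓ=2 even so k=1
a_0=7:  p_0=7·1+0=7,  q_0=7·0+1=1
a_1=1:  p_1=1·7+1=8,  q_1=1·1+0=1
(x₁, y₁) = (8, 1);  8² − 63·1² = 1 ✓
(8+1√63)^2 = 127 + 16√63
(8+1√63)^3 = 2024 + 255√63
(8+1√63)^4 = 32257 + 4064√63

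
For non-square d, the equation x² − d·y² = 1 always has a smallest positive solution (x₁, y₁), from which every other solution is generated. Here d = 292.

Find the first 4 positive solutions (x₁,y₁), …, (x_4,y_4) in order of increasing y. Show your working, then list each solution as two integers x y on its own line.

2281249 133500
10408194000001 609093483000
47487364308614281249 2778987798000400500
216661004683313632776000001 12679126270400622186966000

√292 = [17; 11,2,1,3,8,3,1,2,11,34, …], period ℓ=10 (even) → k=9
i=0: a=17 ⇒ p=17, q=1
i=1: a=11 ⇒ p=188, q=11
…
i=3: a=1 ⇒ p=581, q=34
i=4: a=3 ⇒ p=2136, q=125
…
i=6: a=3 ⇒ p=55143, q=3227
…
i=8: a=2 ⇒ p=200767, q=11749
i=9: a=11 ⇒ p=2281249, q=133500
fundamental: x₁=2281249, y₁=133500  (since 5204097000001 − 292·17822250000 = 1)
n=2: (2281249,133500)∘(2281249,133500) = (2281249·2281249+292·133500·133500, 2281249·133500+133500·2281249) = (10408194000001,609093483000)
n=3: (10408194000001,609093483000)∘(2281249,133500) = (2281249·10408194000001+292·133500·609093483000, 2281249·609093483000+133500·10408194000001) = (47487364308614281249,2778987798000400500)
n=4: (47487364308614281249,2778987798000400500)∘(2281249,133500) = (2281249·47487364308614281249+292·133500·2778987798000400500, 2281249·2778987798000400500+133500·47487364308614281249) = (216661004683313632776000001,12679126270400622186966000)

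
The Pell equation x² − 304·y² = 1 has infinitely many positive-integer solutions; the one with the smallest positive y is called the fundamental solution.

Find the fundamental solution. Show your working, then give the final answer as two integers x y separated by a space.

57799 3315

[17; 2,3,2,1,1,1,1,1,2,3,2,34] for √304; ℓ=12 ⇒ convergent index 11
i=0: a=17 ⇒ p=17, q=1
i=1: a=2 ⇒ p=35, q=2
…
i=3: a=2 ⇒ p=279, q=16
i=4: a=1 ⇒ p=401, q=23
…
i=6: a=1 ⇒ p=1081, q=62
i=7: a=1 ⇒ p=1761, q=101
…
i=9: a=2 ⇒ p=7445, q=427
i=10: a=3 ⇒ p=25177, q=1444
i=11: a=2 ⇒ p=57799, q=3315
(x₁, y₁) = (57799, 3315);  57799² − 304·3315² = 1 ✓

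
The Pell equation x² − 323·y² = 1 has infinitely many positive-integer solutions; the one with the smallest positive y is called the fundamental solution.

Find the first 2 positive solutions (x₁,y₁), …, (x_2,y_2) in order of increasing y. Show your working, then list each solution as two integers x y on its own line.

√323 → a₀=17, period (1,34); ℓ=2 even so k=1
a_0=17:  p_0=17·1+0=17,  q_0=17·0+1=1
a_1=1:  p_1=1·17+1=18,  q_1=1·1+0=1
→ (18, 1).  Check: 18²=324, 323·1²=323, difference 1.
n=2: (18,1)∘(18,1) = (18·18+323·1·1, 18·1+1·18) = (647,36)

18 1
647 36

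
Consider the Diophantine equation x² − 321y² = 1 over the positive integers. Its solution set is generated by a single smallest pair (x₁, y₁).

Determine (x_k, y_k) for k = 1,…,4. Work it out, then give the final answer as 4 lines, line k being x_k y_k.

√321 = [17; 1,10,1,34, …], period ℓ=4 (even) → k=3
step 0: (17, 1)  from 17·(1,0) + (0,1)
…
step 2: (197, 11)  from 10·(18,1) + (17,1)
step 3: (215, 12)  from 1·(197,11) + (18,1)
→ (215, 12).  Check: 215²=46225, 321·12²=46224, difference 1.
n=2: (215,12)∘(215,12) = (215·215+321·12·12, 215·12+12·215) = (92449,5160)
n=3: (92449,5160)∘(215,12) = (215·92449+321·12·5160, 215·5160+12·92449) = (39752855,2218788)
n=4: (39752855,2218788)∘(215,12) = (215·39752855+321·12·2218788, 215·2218788+12·39752855) = (17093635201,954073680)

215 12
92449 5160
39752855 2218788
17093635201 954073680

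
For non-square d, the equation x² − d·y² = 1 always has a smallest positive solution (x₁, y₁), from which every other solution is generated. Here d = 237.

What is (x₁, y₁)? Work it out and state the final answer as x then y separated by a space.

[15; 2,1,1,7,10,7,1,1,2,30] for √237; ℓ=10 ⇒ convergent index 9
i=0: a=15 ⇒ p=15, q=1
i=1: a=2 ⇒ p=31, q=2
i=2: a=1 ⇒ p=46, q=3
i=3: a=1 ⇒ p=77, q=5
i=4: a=7 ⇒ p=585, q=38
i=5: a=10 ⇒ p=5927, q=385
i=6: a=7 ⇒ p=42074, q=2733
i=7: a=1 ⇒ p=48001, q=3118
i=8: a=1 ⇒ p=90075, q=5851
i=9: a=2 ⇒ p=228151, q=14820
→ (228151, 14820).  Check: 228151²=52052878801, 237·14820²=52052878800, difference 1.

228151 14820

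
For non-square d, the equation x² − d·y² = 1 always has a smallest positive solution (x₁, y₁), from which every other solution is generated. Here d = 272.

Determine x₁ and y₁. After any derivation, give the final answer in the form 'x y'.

√272 = [16; 2,32, …], period ℓ=2 (even) → k=1
k=0  a_k=16  p_k/q_k = 16/1
k=1  a_k=2  p_k/q_k = 33/2
(x₁, y₁) = (33, 2);  33² − 272·2² = 1 ✓

33 2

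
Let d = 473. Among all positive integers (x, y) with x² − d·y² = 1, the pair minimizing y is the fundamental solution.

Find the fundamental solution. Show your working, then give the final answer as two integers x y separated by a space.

87 4

√473 = [21; 1,2,1,42, …], period ℓ=4 (even) → k=3
a_0=21:  p_0=21·1+0=21,  q_0=21·0+1=1
a_1=1:  p_1=1·21+1=22,  q_1=1·1+0=1
a_2=2:  p_2=2·22+21=65,  q_2=2·1+1=3
a_3=1:  p_3=1·65+22=87,  q_3=1·3+1=4
→ (87, 4).  Check: 87²=7569, 473·4²=7568, difference 1.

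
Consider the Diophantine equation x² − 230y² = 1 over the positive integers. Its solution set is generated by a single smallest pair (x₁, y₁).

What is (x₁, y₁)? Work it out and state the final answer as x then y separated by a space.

91 6

√230 → a₀=15, period (6,30); ℓ=2 even so k=1
k=0  a_k=15  p_k/q_k = 15/1
k=1  a_k=6  p_k/q_k = 91/6
fundamental: x₁=91, y₁=6  (since 8281 − 230·36 = 1)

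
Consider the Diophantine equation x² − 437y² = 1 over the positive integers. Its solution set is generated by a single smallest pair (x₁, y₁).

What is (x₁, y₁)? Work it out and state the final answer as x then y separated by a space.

√437 = [20; 1,9,2,9,1,40, …], period ℓ=6 (even) → k=5
a_0=20:  p_0=20·1+0=20,  q_0=20·0+1=1
…
a_4=9:  p_4=9·439+209=4160,  q_4=9·21+10=199
a_5=1:  p_5=1·4160+439=4599,  q_5=1·199+21=220
fundamental: x₁=4599, y₁=220  (since 21150801 − 437·48400 = 1)

4599 220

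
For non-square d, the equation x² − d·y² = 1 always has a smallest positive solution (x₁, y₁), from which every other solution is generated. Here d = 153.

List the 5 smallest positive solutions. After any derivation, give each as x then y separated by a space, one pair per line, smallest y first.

√153 = [12; 2,1,2,2,2,1,2,24, …], period ℓ=8 (even) → k=7
k=0  a_k=12  p_k/q_k = 12/1
…
k=2  a_k=1  p_k/q_k = 37/3
…
k=5  a_k=2  p_k/q_k = 569/46
k=6  a_k=1  p_k/q_k = 804/65
k=7  a_k=2  p_k/q_k = 2177/176
→ (2177, 176).  Check: 2177²=4739329, 153·176²=4739328, difference 1.
k=2:  x_2 = 2177·2177+153·176·176 = 9478657,  y_2 = 2177·176+176·2177 = 766304
k=3:  x_3 = 2177·9478657+153·176·766304 = 41270070401,  y_3 = 2177·766304+176·9478657 = 3336487440
k=4:  x_4 = 2177·41270070401+153·176·3336487440 = 179689877047297,  y_4 = 2177·3336487440+176·41270070401 = 14527065547456
k=5:  x_5 = 2177·179689877047297+153·176·14527065547456 = 782369683393860737,  y_5 = 2177·14527065547456+176·179689877047297 = 63250840057135984

2177 176
9478657 766304
41270070401 3336487440
179689877047297 14527065547456
782369683393860737 63250840057135984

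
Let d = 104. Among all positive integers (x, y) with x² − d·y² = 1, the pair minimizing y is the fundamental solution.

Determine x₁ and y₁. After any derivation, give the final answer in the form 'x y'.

51 5

√104 = [10; 5,20, …], period ℓ=2 (even) → k=1
a_0=10:  p_0=10·1+0=10,  q_0=10·0+1=1
a_1=5:  p_1=5·10+1=51,  q_1=5·1+0=5
→ (51, 5).  Check: 51²=2601, 104·5²=2600, difference 1.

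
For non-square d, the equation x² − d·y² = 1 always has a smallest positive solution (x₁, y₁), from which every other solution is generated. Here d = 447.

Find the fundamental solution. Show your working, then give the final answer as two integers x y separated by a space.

148 7

d=447: √d = [21; 7,42] (ℓ=2, even), read p_1/q_1
a_0=21:  p_0=21·1+0=21,  q_0=21·0+1=1
a_1=7:  p_1=7·21+1=148,  q_1=7·1+0=7
(x₁, y₁) = (148, 7);  148² − 447·7² = 1 ✓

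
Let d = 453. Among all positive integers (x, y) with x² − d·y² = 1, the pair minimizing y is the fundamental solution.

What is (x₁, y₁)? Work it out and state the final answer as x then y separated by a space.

1653751 77700

√453 = [21; 3,1,1,10,14,10,1,1,3,42, …], period ℓ=10 (even) → k=9
step 0: (21, 1)  from 21·(1,0) + (0,1)
step 1: (64, 3)  from 3·(21,1) + (1,0)
…
step 3: (149, 7)  from 1·(85,4) + (64,3)
step 4: (1575, 74)  from 10·(149,7) + (85,4)
step 5: (22199, 1043)  from 14·(1575,74) + (149,7)
…
step 8: (469329, 22051)  from 1·(245764,11547) + (223565,10504)
step 9: (1653751, 77700)  from 3·(469329,22051) + (245764,11547)
(x₁, y₁) = (1653751, 77700);  1653751² − 453·77700² = 1 ✓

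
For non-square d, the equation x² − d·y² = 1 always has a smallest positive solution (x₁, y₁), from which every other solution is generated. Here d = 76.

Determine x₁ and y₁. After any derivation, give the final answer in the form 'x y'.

√76 = [8; 1,2,1,1,5,4,5,1,1,2,1,16, …], period ℓ=12 (even) → k=11
k=0  a_k=8  p_k/q_k = 8/1
…
k=2  a_k=2  p_k/q_k = 26/3
k=3  a_k=1  p_k/q_k = 35/4
k=4  a_k=1  p_k/q_k = 61/7
…
k=7  a_k=5  p_k/q_k = 7445/854
k=8  a_k=1  p_k/q_k = 8866/1017
k=9  a_k=1  p_k/q_k = 16311/1871
k=10  a_k=2  p_k/q_k = 41488/4759
k=11  a_k=1  p_k/q_k = 57799/6630
fundamental: x₁=57799, y₁=6630  (since 3340724401 − 76·43956900 = 1)

57799 6630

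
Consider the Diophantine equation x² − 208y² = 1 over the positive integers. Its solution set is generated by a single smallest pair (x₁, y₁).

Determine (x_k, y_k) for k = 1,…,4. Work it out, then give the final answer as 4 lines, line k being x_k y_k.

649 45
842401 58410
1093435849 75816135
1419278889601 98409284820

d=208: √d = [14; 2,2,1,2,2,28] (ℓ=6, even), read p_5/q_5
step 0: (14, 1)  from 14·(1,0) + (0,1)
step 1: (29, 2)  from 2·(14,1) + (1,0)
…
step 3: (101, 7)  from 1·(72,5) + (29,2)
step 4: (274, 19)  from 2·(101,7) + (72,5)
step 5: (649, 45)  from 2·(274,19) + (101,7)
fundamental: x₁=649, y₁=45  (since 421201 − 208·2025 = 1)
(x_2, y_2) = (649·649 + 208·45·45, 649·45 + 45·649) = (842401, 58410)
(x_3, y_3) = (649·842401 + 208·45·58410, 649·58410 + 45·842401) = (1093435849, 75816135)
(x_4, y_4) = (649·1093435849 + 208·45·75816135, 649·75816135 + 45·1093435849) = (1419278889601, 98409284820)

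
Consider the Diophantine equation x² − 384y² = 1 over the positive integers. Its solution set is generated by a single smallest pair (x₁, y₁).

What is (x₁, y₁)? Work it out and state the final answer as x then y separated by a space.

4801 245

[19; 1,1,2,9,2,1,1,38] for √384; ℓ=8 ⇒ convergent index 7
i=0: a=19 ⇒ p=19, q=1
…
i=5: a=2 ⇒ p=1940, q=99
i=6: a=1 ⇒ p=2861, q=146
i=7: a=1 ⇒ p=4801, q=245
→ (4801, 245).  Check: 4801²=23049601, 384·245²=23049600, difference 1.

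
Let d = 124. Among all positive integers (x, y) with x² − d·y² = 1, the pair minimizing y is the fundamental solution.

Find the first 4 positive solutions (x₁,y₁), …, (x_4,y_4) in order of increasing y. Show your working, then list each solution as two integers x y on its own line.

4620799 414960
42703566796801 3834893506080
394649197502177907199 35440544156001500880
3647189234337689639247667201 327527261991011323636100160

d=124: √d = [11; 7,2,1,1,1,…,2,7,22] (ℓ=16, even), read p_15/q_15
a_0=11:  p_0=11·1+0=11,  q_0=11·0+1=1
…
a_2=2:  p_2=2·78+11=167,  q_2=2·7+1=15
…
a_5=1:  p_5=1·412+245=657,  q_5=1·37+22=59
a_6=3:  p_6=3·657+412=2383,  q_6=3·59+37=214
a_7=1:  p_7=1·2383+657=3040,  q_7=1·214+59=273
a_8=4:  p_8=4·3040+2383=14543,  q_8=4·273+214=1306
a_9=1:  p_9=1·14543+3040=17583,  q_9=1·1306+273=1579
a_10=3:  p_10=3·17583+14543=67292,  q_10=3·1579+1306=6043
a_11=1:  p_11=1·67292+17583=84875,  q_11=1·6043+1579=7622
a_12=1:  p_12=1·84875+67292=152167,  q_12=1·7622+6043=13665
a_13=1:  p_13=1·152167+84875=237042,  q_13=1·13665+7622=21287
a_14=2:  p_14=2·237042+152167=626251,  q_14=2·21287+13665=56239
a_15=7:  p_15=7·626251+237042=4620799,  q_15=7·56239+21287=414960
fundamental: x₁=4620799, y₁=414960  (since 21351783398401 − 124·172191801600 = 1)
n=2: (4620799,414960)∘(4620799,414960) = (4620799·4620799+124·414960·414960, 4620799·414960+414960·4620799) = (42703566796801,3834893506080)
n=3: (42703566796801,3834893506080)∘(4620799,414960) = (4620799·42703566796801+124·414960·3834893506080, 4620799·3834893506080+414960·42703566796801) = (394649197502177907199,35440544156001500880)
n=4: (394649197502177907199,35440544156001500880)∘(4620799,414960) = (4620799·394649197502177907199+124·414960·35440544156001500880, 4620799·35440544156001500880+414960·394649197502177907199) = (3647189234337689639247667201,327527261991011323636100160)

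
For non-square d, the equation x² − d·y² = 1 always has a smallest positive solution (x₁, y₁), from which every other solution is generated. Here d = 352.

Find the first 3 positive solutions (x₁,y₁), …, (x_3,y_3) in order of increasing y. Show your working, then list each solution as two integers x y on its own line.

√352 = [18; 1,3,5,9,5,3,1,36, …], period ℓ=8 (even) → k=7
a_0=18:  p_0=18·1+0=18,  q_0=18·0+1=1
…
a_2=3:  p_2=3·19+18=75,  q_2=3·1+1=4
a_3=5:  p_3=5·75+19=394,  q_3=5·4+1=21
a_4=9:  p_4=9·394+75=3621,  q_4=9·21+4=193
…
a_6=3:  p_6=3·18499+3621=59118,  q_6=3·986+193=3151
a_7=1:  p_7=1·59118+18499=77617,  q_7=1·3151+986=4137
fundamental: x₁=77617, y₁=4137  (since 6024398689 − 352·17114769 = 1)
n=2: (77617,4137)∘(77617,4137) = (77617·77617+352·4137·4137, 77617·4137+4137·77617) = (12048797377,642203058)
n=3: (12048797377,642203058)∘(77617,4137) = (77617·12048797377+352·4137·642203058, 77617·642203058+4137·12048797377) = (1870383011943601,99691749501435)

77617 4137
12048797377 642203058
1870383011943601 99691749501435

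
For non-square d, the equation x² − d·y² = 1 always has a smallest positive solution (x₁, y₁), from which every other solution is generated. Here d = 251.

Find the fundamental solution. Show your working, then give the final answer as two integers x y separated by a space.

3674890 231957

√251 → a₀=15, period (1,5,2,1,2,…,5,1,30); ℓ=14 even so k=13
step 0: (15, 1)  from 15·(1,0) + (0,1)
…
step 3: (206, 13)  from 2·(95,6) + (16,1)
…
step 5: (808, 51)  from 2·(301,19) + (206,13)
…
step 7: (29563, 1866)  from 15·(1917,121) + (808,51)
…
step 9: (151649, 9572)  from 2·(61043,3853) + (29563,1866)
…
step 12: (3097857, 195535)  from 5·(577033,36422) + (212692,13425)
step 13: (3674890, 231957)  from 1·(3097857,195535) + (577033,36422)
→ (3674890, 231957).  Check: 3674890²=13504816512100, 251·231957²=13504816512099, difference 1.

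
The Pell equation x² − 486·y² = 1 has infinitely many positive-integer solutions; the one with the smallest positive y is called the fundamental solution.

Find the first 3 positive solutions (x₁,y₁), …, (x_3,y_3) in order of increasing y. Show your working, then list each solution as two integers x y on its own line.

485 22
470449 21340
456335045 20699778

√486 → a₀=22, period (22,44); ℓ=2 even so k=1
k=0  a_k=22  p_k/q_k = 22/1
k=1  a_k=22  p_k/q_k = 485/22
→ (485, 22).  Check: 485²=235225, 486·22²=235224, difference 1.
(485+22√486)^2 = 470449 + 21340√486
(485+22√486)^3 = 456335045 + 20699778√486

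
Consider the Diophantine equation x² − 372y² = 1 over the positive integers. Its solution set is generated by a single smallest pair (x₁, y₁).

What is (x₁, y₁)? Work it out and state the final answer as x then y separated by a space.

[19; 3,2,12,2,3,38] for √372; ℓ=6 ⇒ convergent index 5
i=0: a=19 ⇒ p=19, q=1
…
i=2: a=2 ⇒ p=135, q=7
i=3: a=12 ⇒ p=1678, q=87
i=4: a=2 ⇒ p=3491, q=181
i=5: a=3 ⇒ p=12151, q=630
(x₁, y₁) = (12151, 630);  12151² − 372·630² = 1 ✓

12151 630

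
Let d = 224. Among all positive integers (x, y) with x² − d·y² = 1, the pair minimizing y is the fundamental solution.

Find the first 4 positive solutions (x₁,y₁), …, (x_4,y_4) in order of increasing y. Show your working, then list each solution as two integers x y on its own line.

15 1
449 30
13455 899
403201 26940

√224 → a₀=14, period (1,28); ℓ=2 even so k=1
i=0: a=14 ⇒ p=14, q=1
i=1: a=1 ⇒ p=15, q=1
fundamental: x₁=15, y₁=1  (since 225 − 224·1 = 1)
n=2: (15,1)∘(15,1) = (15·15+224·1·1, 15·1+1·15) = (449,30)
n=3: (449,30)∘(15,1) = (15·449+224·1·30, 15·30+1·449) = (13455,899)
n=4: (13455,899)∘(15,1) = (15·13455+224·1·899, 15·899+1·13455) = (403201,26940)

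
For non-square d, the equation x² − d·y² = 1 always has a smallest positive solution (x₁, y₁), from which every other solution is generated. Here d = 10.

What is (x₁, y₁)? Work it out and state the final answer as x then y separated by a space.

[3; 6] for √10; ℓ=1 ⇒ convergent index 1
step 0: (3, 1)  from 3·(1,0) + (0,1)
step 1: (19, 6)  from 6·(3,1) + (1,0)
fundamental: x₁=19, y₁=6  (since 361 − 10·36 = 1)

19 6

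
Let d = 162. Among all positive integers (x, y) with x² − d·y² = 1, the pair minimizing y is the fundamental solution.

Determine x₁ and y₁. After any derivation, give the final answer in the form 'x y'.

d=162: √d = [12; 1,2,1,2,12,2,1,2,1,24] (ℓ=10, even), read p_9/q_9
step 0: (12, 1)  from 12·(1,0) + (0,1)
…
step 4: (140, 11)  from 2·(51,4) + (38,3)
step 5: (1731, 136)  from 12·(140,11) + (51,4)
…
step 8: (14268, 1121)  from 2·(5333,419) + (3602,283)
step 9: (19601, 1540)  from 1·(14268,1121) + (5333,419)
fundamental: x₁=19601, y₁=1540  (since 384199201 − 162·2371600 = 1)

19601 1540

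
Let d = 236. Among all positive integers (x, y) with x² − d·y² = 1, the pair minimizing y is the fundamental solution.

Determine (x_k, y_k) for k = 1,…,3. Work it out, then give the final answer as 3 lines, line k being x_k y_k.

√236 → a₀=15, period (2,1,3,5,1,6,1,5,3,1,2,30); ℓ=12 even so k=11
k=0  a_k=15  p_k/q_k = 15/1
…
k=3  a_k=3  p_k/q_k = 169/11
…
k=5  a_k=1  p_k/q_k = 1060/69
…
k=7  a_k=1  p_k/q_k = 8311/541
k=8  a_k=5  p_k/q_k = 48806/3177
…
k=10  a_k=1  p_k/q_k = 203535/13249
k=11  a_k=2  p_k/q_k = 561799/36570
fundamental: x₁=561799, y₁=36570  (since 315618116401 − 236·1337364900 = 1)
n=2: (561799,36570)∘(561799,36570) = (561799·561799+236·36570·36570, 561799·36570+36570·561799) = (631236232801,41089978860)
n=3: (631236232801,41089978860)∘(561799,36570) = (561799·631236232801+236·36570·41089978860, 561799·41089978860+36570·631236232801) = (709255768702176199,46168618067101710)

561799 36570
631236232801 41089978860
709255768702176199 46168618067101710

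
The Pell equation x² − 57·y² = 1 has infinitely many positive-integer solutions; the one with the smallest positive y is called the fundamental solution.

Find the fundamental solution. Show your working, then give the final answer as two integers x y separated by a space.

[7; 1,1,4,1,1,14] for √57; ℓ=6 ⇒ convergent index 5
k=0  a_k=7  p_k/q_k = 7/1
k=1  a_k=1  p_k/q_k = 8/1
k=2  a_k=1  p_k/q_k = 15/2
k=3  a_k=4  p_k/q_k = 68/9
k=4  a_k=1  p_k/q_k = 83/11
k=5  a_k=1  p_k/q_k = 151/20
→ (151, 20).  Check: 151²=22801, 57·20²=22800, difference 1.

151 20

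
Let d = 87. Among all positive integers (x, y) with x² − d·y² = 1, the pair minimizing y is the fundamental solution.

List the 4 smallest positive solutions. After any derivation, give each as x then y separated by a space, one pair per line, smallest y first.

28 3
1567 168
87724 9405
4910977 526512

d=87: √d = [9; 3,18] (ℓ=2, even), read p_1/q_1
i=0: a=9 ⇒ p=9, q=1
i=1: a=3 ⇒ p=28, q=3
fundamental: x₁=28, y₁=3  (since 784 − 87·9 = 1)
(28+3√87)^2 = 1567 + 168√87
(28+3√87)^3 = 87724 + 9405√87
(28+3√87)^4 = 4910977 + 526512√87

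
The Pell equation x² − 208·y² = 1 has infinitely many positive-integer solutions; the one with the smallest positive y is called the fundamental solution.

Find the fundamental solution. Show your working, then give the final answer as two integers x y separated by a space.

[14; 2,2,1,2,2,28] for √208; ℓ=6 ⇒ convergent index 5
i=0: a=14 ⇒ p=14, q=1
i=1: a=2 ⇒ p=29, q=2
i=2: a=2 ⇒ p=72, q=5
i=3: a=1 ⇒ p=101, q=7
i=4: a=2 ⇒ p=274, q=19
i=5: a=2 ⇒ p=649, q=45
→ (649, 45).  Check: 649²=421201, 208·45²=421200, difference 1.

649 45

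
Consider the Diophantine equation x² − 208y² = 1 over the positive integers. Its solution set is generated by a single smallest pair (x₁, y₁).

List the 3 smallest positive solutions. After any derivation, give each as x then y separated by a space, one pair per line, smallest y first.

√208 → a₀=14, period (2,2,1,2,2,28); ℓ=6 even so k=5
a_0=14:  p_0=14·1+0=14,  q_0=14·0+1=1
a_1=2:  p_1=2·14+1=29,  q_1=2·1+0=2
a_2=2:  p_2=2·29+14=72,  q_2=2·2+1=5
a_3=1:  p_3=1·72+29=101,  q_3=1·5+2=7
a_4=2:  p_4=2·101+72=274,  q_4=2·7+5=19
a_5=2:  p_5=2·274+101=649,  q_5=2·19+7=45
fundamental: x₁=649, y₁=45  (since 421201 − 208·2025 = 1)
k=2:  x_2 = 649·649+208·45·45 = 842401,  y_2 = 649·45+45·649 = 58410
k=3:  x_3 = 649·842401+208·45·58410 = 1093435849,  y_3 = 649·58410+45·842401 = 75816135

649 45
842401 58410
1093435849 75816135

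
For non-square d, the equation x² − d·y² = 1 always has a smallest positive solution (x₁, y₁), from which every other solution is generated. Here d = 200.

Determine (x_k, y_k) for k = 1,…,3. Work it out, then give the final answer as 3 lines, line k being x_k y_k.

√200 → a₀=14, period (7,28); ℓ=2 even so k=1
i=0: a=14 ⇒ p=14, q=1
i=1: a=7 ⇒ p=99, q=7
→ (99, 7).  Check: 99²=9801, 200·7²=9800, difference 1.
(99+7√200)^2 = 19601 + 1386√200
(99+7√200)^3 = 3880899 + 274421√200

99 7
19601 1386
3880899 274421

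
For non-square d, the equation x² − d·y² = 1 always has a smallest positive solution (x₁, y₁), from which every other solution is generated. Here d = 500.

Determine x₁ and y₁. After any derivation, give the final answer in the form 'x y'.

930249 41602

√500 = [22; 2,1,3,2,1,…,1,2,44, …], period ℓ=14 (even) → k=13
k=0  a_k=22  p_k/q_k = 22/1
…
k=7  a_k=10  p_k/q_k = 14445/646
…
k=9  a_k=1  p_k/q_k = 30254/1353
k=10  a_k=2  p_k/q_k = 76317/3413
…
k=12  a_k=1  p_k/q_k = 335522/15005
k=13  a_k=2  p_k/q_k = 930249/41602
→ (930249, 41602).  Check: 930249²=865363202001, 500·41602²=865363202000, difference 1.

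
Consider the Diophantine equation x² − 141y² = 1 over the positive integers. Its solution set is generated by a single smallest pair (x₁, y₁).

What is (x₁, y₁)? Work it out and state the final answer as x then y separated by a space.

√141 = [11; 1,6,1,22, …], period ℓ=4 (even) → k=3
a_0=11:  p_0=11·1+0=11,  q_0=11·0+1=1
a_1=1:  p_1=1·11+1=12,  q_1=1·1+0=1
a_2=6:  p_2=6·12+11=83,  q_2=6·1+1=7
a_3=1:  p_3=1·83+12=95,  q_3=1·7+1=8
(x₁, y₁) = (95, 8);  95² − 141·8² = 1 ✓

95 8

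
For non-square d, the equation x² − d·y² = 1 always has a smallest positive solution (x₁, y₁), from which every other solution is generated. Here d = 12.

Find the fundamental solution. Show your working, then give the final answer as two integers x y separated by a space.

√12 → a₀=3, period (2,6); ℓ=2 even so k=1
i=0: a=3 ⇒ p=3, q=1
i=1: a=2 ⇒ p=7, q=2
fundamental: x₁=7, y₁=2  (since 49 − 12·4 = 1)

7 2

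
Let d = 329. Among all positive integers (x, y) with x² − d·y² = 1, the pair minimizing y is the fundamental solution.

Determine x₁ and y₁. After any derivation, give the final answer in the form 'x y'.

2376415 131016

√329 → a₀=18, period (7,4,2,1,1,4,1,1,2,4,7,36); ℓ=12 even so k=11
k=0  a_k=18  p_k/q_k = 18/1
…
k=6  a_k=4  p_k/q_k = 13241/730
k=7  a_k=1  p_k/q_k = 16125/889
…
k=9  a_k=2  p_k/q_k = 74857/4127
k=10  a_k=4  p_k/q_k = 328794/18127
k=11  a_k=7  p_k/q_k = 2376415/131016
(x₁, y₁) = (2376415, 131016);  2376415² − 329·131016² = 1 ✓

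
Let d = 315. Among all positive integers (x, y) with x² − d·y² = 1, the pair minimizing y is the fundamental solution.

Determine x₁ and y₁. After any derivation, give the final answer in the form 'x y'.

71 4

d=315: √d = [17; 1,2,1,34] (ℓ=4, even), read p_3/q_3
a_0=17:  p_0=17·1+0=17,  q_0=17·0+1=1
a_1=1:  p_1=1·17+1=18,  q_1=1·1+0=1
a_2=2:  p_2=2·18+17=53,  q_2=2·1+1=3
a_3=1:  p_3=1·53+18=71,  q_3=1·3+1=4
(x₁, y₁) = (71, 4);  71² − 315·4² = 1 ✓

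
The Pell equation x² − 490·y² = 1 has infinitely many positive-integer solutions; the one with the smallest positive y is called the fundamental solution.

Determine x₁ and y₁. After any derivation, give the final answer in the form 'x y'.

√490 = [22; 7,2,1,4,4,4,1,2,7,44, …], period ℓ=10 (even) → k=9
step 0: (22, 1)  from 22·(1,0) + (0,1)
step 1: (155, 7)  from 7·(22,1) + (1,0)
step 2: (332, 15)  from 2·(155,7) + (22,1)
…
step 5: (9607, 434)  from 4·(2280,103) + (487,22)
step 6: (40708, 1839)  from 4·(9607,434) + (2280,103)
…
step 8: (141338, 6385)  from 2·(50315,2273) + (40708,1839)
step 9: (1039681, 46968)  from 7·(141338,6385) + (50315,2273)
fundamental: x₁=1039681, y₁=46968  (since 1080936581761 − 490·2205993024 = 1)

1039681 46968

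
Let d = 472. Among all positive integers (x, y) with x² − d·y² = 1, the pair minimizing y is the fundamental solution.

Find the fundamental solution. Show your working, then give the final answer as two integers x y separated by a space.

306917 14127

√472 → a₀=21, period (1,2,1,1,1,…,2,1,42); ℓ=14 even so k=13
step 0: (21, 1)  from 21·(1,0) + (0,1)
step 1: (22, 1)  from 1·(21,1) + (1,0)
step 2: (65, 3)  from 2·(22,1) + (21,1)
step 3: (87, 4)  from 1·(65,3) + (22,1)
step 4: (152, 7)  from 1·(87,4) + (65,3)
step 5: (239, 11)  from 1·(152,7) + (87,4)
…
step 7: (5779, 266)  from 5·(1108,51) + (239,11)
step 8: (24224, 1115)  from 4·(5779,266) + (1108,51)
step 9: (30003, 1381)  from 1·(24224,1115) + (5779,266)
step 10: (54227, 2496)  from 1·(30003,1381) + (24224,1115)
step 11: (84230, 3877)  from 1·(54227,2496) + (30003,1381)
step 12: (222687, 10250)  from 2·(84230,3877) + (54227,2496)
step 13: (306917, 14127)  from 1·(222687,10250) + (84230,3877)
(x₁, y₁) = (306917, 14127);  306917² − 472·14127² = 1 ✓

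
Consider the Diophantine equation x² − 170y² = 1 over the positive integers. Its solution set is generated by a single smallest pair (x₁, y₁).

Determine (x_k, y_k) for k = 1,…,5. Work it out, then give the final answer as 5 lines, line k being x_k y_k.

339 26
229841 17628
155831859 11951758
105653770561 8103274296
71633100608499 5494008020930

√170 → a₀=13, period (26); ℓ=1 odd so k=1
i=0: a=13 ⇒ p=13, q=1
i=1: a=26 ⇒ p=339, q=26
→ (339, 26).  Check: 339²=114921, 170·26²=114920, difference 1.
(x_2, y_2) = (339·339 + 170·26·26, 339·26 + 26·339) = (229841, 17628)
(x_3, y_3) = (339·229841 + 170·26·17628, 339·17628 + 26·229841) = (155831859, 11951758)
(x_4, y_4) = (339·155831859 + 170·26·11951758, 339·11951758 + 26·155831859) = (105653770561, 8103274296)
(x_5, y_5) = (339·105653770561 + 170·26·8103274296, 339·8103274296 + 26·105653770561) = (71633100608499, 5494008020930)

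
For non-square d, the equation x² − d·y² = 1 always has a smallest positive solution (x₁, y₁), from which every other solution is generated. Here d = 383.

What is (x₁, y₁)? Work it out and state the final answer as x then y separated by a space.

[19; 1,1,3,19,3,1,1,38] for √383; ℓ=8 ⇒ convergent index 7
i=0: a=19 ⇒ p=19, q=1
i=1: a=1 ⇒ p=20, q=1
…
i=6: a=1 ⇒ p=10705, q=547
i=7: a=1 ⇒ p=18768, q=959
(x₁, y₁) = (18768, 959);  18768² − 383·959² = 1 ✓

18768 959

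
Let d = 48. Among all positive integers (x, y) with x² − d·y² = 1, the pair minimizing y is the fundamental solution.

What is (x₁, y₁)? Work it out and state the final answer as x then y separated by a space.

√48 = [6; 1,12, …], period ℓ=2 (even) → k=1
k=0  a_k=6  p_k/q_k = 6/1
k=1  a_k=1  p_k/q_k = 7/1
→ (7, 1).  Check: 7²=49, 48·1²=48, difference 1.

7 1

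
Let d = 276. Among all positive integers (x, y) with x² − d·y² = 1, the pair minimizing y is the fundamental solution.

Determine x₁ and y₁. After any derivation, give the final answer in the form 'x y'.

7775 468

[16; 1,1,1,1,2,2,2,1,1,1,1,32] for √276; ℓ=12 ⇒ convergent index 11
i=0: a=16 ⇒ p=16, q=1
…
i=2: a=1 ⇒ p=33, q=2
…
i=4: a=1 ⇒ p=83, q=5
…
i=7: a=2 ⇒ p=1246, q=75
i=8: a=1 ⇒ p=1761, q=106
i=9: a=1 ⇒ p=3007, q=181
i=10: a=1 ⇒ p=4768, q=287
i=11: a=1 ⇒ p=7775, q=468
(x₁, y₁) = (7775, 468);  7775² − 276·468² = 1 ✓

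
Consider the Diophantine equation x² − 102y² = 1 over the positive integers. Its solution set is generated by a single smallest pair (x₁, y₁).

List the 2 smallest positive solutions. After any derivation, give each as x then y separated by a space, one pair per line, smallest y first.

101 10
20401 2020

√102 → a₀=10, period (10,20); ℓ=2 even so k=1
i=0: a=10 ⇒ p=10, q=1
i=1: a=10 ⇒ p=101, q=10
→ (101, 10).  Check: 101²=10201, 102·10²=10200, difference 1.
k=2:  x_2 = 101·101+102·10·10 = 20401,  y_2 = 101·10+10·101 = 2020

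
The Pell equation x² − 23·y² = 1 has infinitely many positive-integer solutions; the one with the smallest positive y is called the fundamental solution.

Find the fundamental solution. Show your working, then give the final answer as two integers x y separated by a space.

24 5

√23 = [4; 1,3,1,8, …], period ℓ=4 (even) → k=3
k=0  a_k=4  p_k/q_k = 4/1
k=1  a_k=1  p_k/q_k = 5/1
k=2  a_k=3  p_k/q_k = 19/4
k=3  a_k=1  p_k/q_k = 24/5
fundamental: x₁=24, y₁=5  (since 576 − 23·25 = 1)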